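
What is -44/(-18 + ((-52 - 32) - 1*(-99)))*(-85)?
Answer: -3740/3 ≈ -1246.7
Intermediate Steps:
-44/(-18 + ((-52 - 32) - 1*(-99)))*(-85) = -44/(-18 + (-84 + 99))*(-85) = -44/(-18 + 15)*(-85) = -44/(-3)*(-85) = -44*(-⅓)*(-85) = (44/3)*(-85) = -3740/3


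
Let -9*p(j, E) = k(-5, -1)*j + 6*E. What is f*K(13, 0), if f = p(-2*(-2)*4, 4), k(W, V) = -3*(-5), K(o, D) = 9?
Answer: -264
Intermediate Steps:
k(W, V) = 15
p(j, E) = -5*j/3 - 2*E/3 (p(j, E) = -(15*j + 6*E)/9 = -(6*E + 15*j)/9 = -5*j/3 - 2*E/3)
f = -88/3 (f = -5*(-2*(-2))*4/3 - ⅔*4 = -20*4/3 - 8/3 = -5/3*16 - 8/3 = -80/3 - 8/3 = -88/3 ≈ -29.333)
f*K(13, 0) = -88/3*9 = -264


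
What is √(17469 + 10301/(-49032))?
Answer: √1166593460934/8172 ≈ 132.17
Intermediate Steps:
√(17469 + 10301/(-49032)) = √(17469 + 10301*(-1/49032)) = √(17469 - 10301/49032) = √(856529707/49032) = √1166593460934/8172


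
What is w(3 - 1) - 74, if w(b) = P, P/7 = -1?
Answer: -81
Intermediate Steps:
P = -7 (P = 7*(-1) = -7)
w(b) = -7
w(3 - 1) - 74 = -7 - 74 = -81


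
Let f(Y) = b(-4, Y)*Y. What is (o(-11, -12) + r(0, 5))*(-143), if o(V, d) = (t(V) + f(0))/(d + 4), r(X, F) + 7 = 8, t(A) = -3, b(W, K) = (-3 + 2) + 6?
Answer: -1573/8 ≈ -196.63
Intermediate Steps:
b(W, K) = 5 (b(W, K) = -1 + 6 = 5)
r(X, F) = 1 (r(X, F) = -7 + 8 = 1)
f(Y) = 5*Y
o(V, d) = -3/(4 + d) (o(V, d) = (-3 + 5*0)/(d + 4) = (-3 + 0)/(4 + d) = -3/(4 + d))
(o(-11, -12) + r(0, 5))*(-143) = (-3/(4 - 12) + 1)*(-143) = (-3/(-8) + 1)*(-143) = (-3*(-⅛) + 1)*(-143) = (3/8 + 1)*(-143) = (11/8)*(-143) = -1573/8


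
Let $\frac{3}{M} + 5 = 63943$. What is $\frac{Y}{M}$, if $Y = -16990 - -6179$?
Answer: $- \frac{691233718}{3} \approx -2.3041 \cdot 10^{8}$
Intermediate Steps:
$Y = -10811$ ($Y = -16990 + 6179 = -10811$)
$M = \frac{3}{63938}$ ($M = \frac{3}{-5 + 63943} = \frac{3}{63938} \approx 4.692 \cdot 10^{-5}$)
$\frac{Y}{M} = - \frac{10811}{\frac{3}{63938}} = \left(-10811\right) \frac{63938}{3} = - \frac{691233718}{3}$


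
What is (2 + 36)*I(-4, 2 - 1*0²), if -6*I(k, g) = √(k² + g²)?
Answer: -38*√5/3 ≈ -28.324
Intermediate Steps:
I(k, g) = -√(g² + k²)/6 (I(k, g) = -√(k² + g²)/6 = -√(g² + k²)/6)
(2 + 36)*I(-4, 2 - 1*0²) = (2 + 36)*(-√((2 - 1*0²)² + (-4)²)/6) = 38*(-√((2 - 1*0)² + 16)/6) = 38*(-√((2 + 0)² + 16)/6) = 38*(-√(2² + 16)/6) = 38*(-√(4 + 16)/6) = 38*(-√5/3) = -38*√5/3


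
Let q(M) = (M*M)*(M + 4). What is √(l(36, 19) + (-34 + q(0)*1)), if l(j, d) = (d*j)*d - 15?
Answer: 11*√107 ≈ 113.78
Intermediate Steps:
q(M) = M²*(4 + M)
l(j, d) = -15 + j*d² (l(j, d) = j*d² - 15 = -15 + j*d²)
√(l(36, 19) + (-34 + q(0)*1)) = √((-15 + 36*19²) + (-34 + (0²*(4 + 0))*1)) = √((-15 + 36*361) + (-34 + (0*4)*1)) = √((-15 + 12996) + (-34 + 0*1)) = √(12981 + (-34 + 0)) = √(12981 - 34) = √12947 = 11*√107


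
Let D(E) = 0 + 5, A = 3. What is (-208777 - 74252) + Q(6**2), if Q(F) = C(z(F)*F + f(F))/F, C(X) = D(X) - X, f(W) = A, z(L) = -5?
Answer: -5094431/18 ≈ -2.8302e+5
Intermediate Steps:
D(E) = 5
f(W) = 3
C(X) = 5 - X
Q(F) = (2 + 5*F)/F (Q(F) = (5 - (-5*F + 3))/F = (5 - (3 - 5*F))/F = (5 + (-3 + 5*F))/F = (2 + 5*F)/F)
(-208777 - 74252) + Q(6**2) = (-208777 - 74252) + (5 + 2/(6**2)) = -283029 + (5 + 2/36) = -283029 + (5 + 2*(1/36)) = -283029 + (5 + 1/18) = -283029 + 91/18 = -5094431/18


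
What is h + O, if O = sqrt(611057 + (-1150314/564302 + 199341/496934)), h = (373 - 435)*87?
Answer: -5394 + sqrt(12012714941786447595948797894)/140210425034 ≈ -4612.3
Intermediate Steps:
h = -5394 (h = -62*87 = -5394)
O = sqrt(12012714941786447595948797894)/140210425034 (O = sqrt(611057 + (-1150314*1/564302 + 199341*(1/496934))) = sqrt(611057 + (-575157/282151 + 199341/496934)) = sqrt(611057 - 229570806147/140210425034) = sqrt(85676332119194791/140210425034) = sqrt(12012714941786447595948797894)/140210425034 ≈ 781.70)
h + O = -5394 + sqrt(12012714941786447595948797894)/140210425034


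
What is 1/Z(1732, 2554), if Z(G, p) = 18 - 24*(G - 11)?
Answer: -1/41286 ≈ -2.4221e-5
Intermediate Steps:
Z(G, p) = 282 - 24*G (Z(G, p) = 18 - 24*(-11 + G) = 18 + (264 - 24*G) = 282 - 24*G)
1/Z(1732, 2554) = 1/(282 - 24*1732) = 1/(282 - 41568) = 1/(-41286) = -1/41286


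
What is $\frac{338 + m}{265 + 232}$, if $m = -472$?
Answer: $- \frac{134}{497} \approx -0.26962$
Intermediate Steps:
$\frac{338 + m}{265 + 232} = \frac{338 - 472}{265 + 232} = - \frac{134}{497}$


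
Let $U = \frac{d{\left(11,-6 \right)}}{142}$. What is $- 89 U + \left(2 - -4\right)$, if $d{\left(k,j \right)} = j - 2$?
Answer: $\frac{782}{71} \approx 11.014$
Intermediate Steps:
$d{\left(k,j \right)} = -2 + j$
$U = - \frac{4}{71}$ ($U = \frac{-2 - 6}{142} = \left(-8\right) \frac{1}{142} = - \frac{4}{71} \approx -0.056338$)
$- 89 U + \left(2 - -4\right) = \left(-89\right) \left(- \frac{4}{71}\right) + \left(2 - -4\right) = \frac{356}{71} + \left(2 + 4\right) = \frac{356}{71} + 6 = \frac{782}{71}$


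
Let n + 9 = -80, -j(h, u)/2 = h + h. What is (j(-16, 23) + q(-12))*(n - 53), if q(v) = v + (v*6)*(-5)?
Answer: -58504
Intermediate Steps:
j(h, u) = -4*h (j(h, u) = -2*(h + h) = -4*h)
q(v) = -29*v (q(v) = v + (6*v)*(-5) = v - 30*v = -29*v)
n = -89 (n = -9 - 80 = -89)
(j(-16, 23) + q(-12))*(n - 53) = (-4*(-16) - 29*(-12))*(-89 - 53) = (64 + 348)*(-142) = 412*(-142) = -58504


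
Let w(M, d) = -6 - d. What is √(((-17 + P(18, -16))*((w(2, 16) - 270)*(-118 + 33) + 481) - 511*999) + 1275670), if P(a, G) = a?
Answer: √790482 ≈ 889.09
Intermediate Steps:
√(((-17 + P(18, -16))*((w(2, 16) - 270)*(-118 + 33) + 481) - 511*999) + 1275670) = √(((-17 + 18)*(((-6 - 1*16) - 270)*(-118 + 33) + 481) - 511*999) + 1275670) = √((1*(((-6 - 16) - 270)*(-85) + 481) - 510489) + 1275670) = √((1*((-22 - 270)*(-85) + 481) - 510489) + 1275670) = √((1*(-292*(-85) + 481) - 510489) + 1275670) = √((1*(24820 + 481) - 510489) + 1275670) = √((1*25301 - 510489) + 1275670) = √((25301 - 510489) + 1275670) = √(-485188 + 1275670) = √790482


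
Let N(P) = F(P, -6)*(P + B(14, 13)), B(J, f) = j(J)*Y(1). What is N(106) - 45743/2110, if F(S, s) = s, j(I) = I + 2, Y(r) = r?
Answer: -1590263/2110 ≈ -753.68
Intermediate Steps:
j(I) = 2 + I
B(J, f) = 2 + J (B(J, f) = (2 + J)*1 = 2 + J)
N(P) = -96 - 6*P (N(P) = -6*(P + (2 + 14)) = -6*(P + 16) = -6*(16 + P) = -96 - 6*P)
N(106) - 45743/2110 = (-96 - 6*106) - 45743/2110 = (-96 - 636) - 45743/2110 = -732 - 1*45743/2110 = -732 - 45743/2110 = -1590263/2110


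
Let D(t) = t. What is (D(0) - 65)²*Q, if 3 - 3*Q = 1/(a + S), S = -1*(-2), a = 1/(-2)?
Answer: 29575/9 ≈ 3286.1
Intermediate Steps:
a = -½ ≈ -0.50000
S = 2
Q = 7/9 (Q = 1 - 1/(3*(-½ + 2)) = 1 - 1/(3*3/2) = 1 - ⅓*⅔ = 1 - 2/9 = 7/9 ≈ 0.77778)
(D(0) - 65)²*Q = (0 - 65)²*(7/9) = (-65)²*(7/9) = 4225*(7/9) = 29575/9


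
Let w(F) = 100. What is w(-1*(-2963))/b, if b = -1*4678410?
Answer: -10/467841 ≈ -2.1375e-5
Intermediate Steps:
b = -4678410
w(-1*(-2963))/b = 100/(-4678410) = 100*(-1/4678410) = -10/467841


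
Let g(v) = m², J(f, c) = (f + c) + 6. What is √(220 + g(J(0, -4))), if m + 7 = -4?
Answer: √341 ≈ 18.466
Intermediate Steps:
J(f, c) = 6 + c + f (J(f, c) = (c + f) + 6 = 6 + c + f)
m = -11 (m = -7 - 4 = -11)
g(v) = 121 (g(v) = (-11)² = 121)
√(220 + g(J(0, -4))) = √(220 + 121) = √341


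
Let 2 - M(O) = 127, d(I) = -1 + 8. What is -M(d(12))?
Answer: 125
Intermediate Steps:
d(I) = 7
M(O) = -125 (M(O) = 2 - 1*127 = 2 - 127 = -125)
-M(d(12)) = -1*(-125) = 125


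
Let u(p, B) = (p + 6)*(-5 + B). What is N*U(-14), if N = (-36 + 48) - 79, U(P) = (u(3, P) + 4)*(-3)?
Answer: -33567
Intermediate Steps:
u(p, B) = (-5 + B)*(6 + p) (u(p, B) = (6 + p)*(-5 + B) = (-5 + B)*(6 + p))
U(P) = 123 - 27*P (U(P) = ((-30 - 5*3 + 6*P + P*3) + 4)*(-3) = ((-30 - 15 + 6*P + 3*P) + 4)*(-3) = ((-45 + 9*P) + 4)*(-3) = (-41 + 9*P)*(-3) = 123 - 27*P)
N = -67 (N = 12 - 79 = -67)
N*U(-14) = -67*(123 - 27*(-14)) = -67*(123 + 378) = -67*501 = -33567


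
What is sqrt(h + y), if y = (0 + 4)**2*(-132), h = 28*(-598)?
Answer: 2*I*sqrt(4714) ≈ 137.32*I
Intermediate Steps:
h = -16744
y = -2112 (y = 4**2*(-132) = 16*(-132) = -2112)
sqrt(h + y) = sqrt(-16744 - 2112) = sqrt(-18856) = 2*I*sqrt(4714)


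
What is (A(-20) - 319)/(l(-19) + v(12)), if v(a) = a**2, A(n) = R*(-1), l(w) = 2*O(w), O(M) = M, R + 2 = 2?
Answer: -319/106 ≈ -3.0094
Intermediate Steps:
R = 0 (R = -2 + 2 = 0)
l(w) = 2*w
A(n) = 0 (A(n) = 0*(-1) = 0)
(A(-20) - 319)/(l(-19) + v(12)) = (0 - 319)/(2*(-19) + 12**2) = -319/(-38 + 144) = -319/106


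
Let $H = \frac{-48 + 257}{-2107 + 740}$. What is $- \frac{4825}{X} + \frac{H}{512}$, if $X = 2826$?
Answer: $- \frac{1688813717}{988964352} \approx -1.7077$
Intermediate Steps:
$H = - \frac{209}{1367}$ ($H = \frac{209}{-1367} = 209 \left(- \frac{1}{1367}\right) = - \frac{209}{1367} \approx -0.15289$)
$- \frac{4825}{X} + \frac{H}{512} = - \frac{4825}{2826} - \frac{209}{1367 \cdot 512} = \left(-4825\right) \frac{1}{2826} - \frac{209}{699904} = - \frac{4825}{2826} - \frac{209}{699904} = - \frac{1688813717}{988964352}$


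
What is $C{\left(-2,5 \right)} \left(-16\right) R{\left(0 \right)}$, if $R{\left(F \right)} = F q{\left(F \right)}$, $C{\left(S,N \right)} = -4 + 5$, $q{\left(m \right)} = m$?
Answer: $0$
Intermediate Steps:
$C{\left(S,N \right)} = 1$
$R{\left(F \right)} = F^{2}$ ($R{\left(F \right)} = F F = F^{2}$)
$C{\left(-2,5 \right)} \left(-16\right) R{\left(0 \right)} = 1 \left(-16\right) 0^{2} = \left(-16\right) 0 = 0$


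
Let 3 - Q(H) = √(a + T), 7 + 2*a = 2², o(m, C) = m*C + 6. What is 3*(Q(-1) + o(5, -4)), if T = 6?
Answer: -33 - 9*√2/2 ≈ -39.364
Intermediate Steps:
o(m, C) = 6 + C*m (o(m, C) = C*m + 6 = 6 + C*m)
a = -3/2 (a = -7/2 + (½)*2² = -7/2 + (½)*4 = -7/2 + 2 = -3/2 ≈ -1.5000)
Q(H) = 3 - 3*√2/2 (Q(H) = 3 - √(-3/2 + 6) = 3 - √(9/2) = 3 - 3*√2/2)
3*(Q(-1) + o(5, -4)) = 3*((3 - 3*√2/2) + (6 - 4*5)) = 3*((3 - 3*√2/2) + (6 - 20)) = 3*((3 - 3*√2/2) - 14) = 3*(-11 - 3*√2/2) = -33 - 9*√2/2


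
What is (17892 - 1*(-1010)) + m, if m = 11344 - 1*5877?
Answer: 24369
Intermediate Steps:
m = 5467 (m = 11344 - 5877 = 5467)
(17892 - 1*(-1010)) + m = (17892 - 1*(-1010)) + 5467 = (17892 + 1010) + 5467 = 18902 + 5467 = 24369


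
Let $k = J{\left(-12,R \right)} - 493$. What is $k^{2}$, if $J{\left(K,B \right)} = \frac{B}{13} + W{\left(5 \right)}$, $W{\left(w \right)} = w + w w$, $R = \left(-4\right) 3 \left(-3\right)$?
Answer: $\frac{35796289}{169} \approx 2.1181 \cdot 10^{5}$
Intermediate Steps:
$R = 36$ ($R = \left(-12\right) \left(-3\right) = 36$)
$W{\left(w \right)} = w + w^{2}$
$J{\left(K,B \right)} = 30 + \frac{B}{13}$ ($J{\left(K,B \right)} = \frac{B}{13} + 5 \left(1 + 5\right) = \frac{B}{13} + 5 \cdot 6 = \frac{B}{13} + 30 = 30 + \frac{B}{13}$)
$k = - \frac{5983}{13}$ ($k = \left(30 + \frac{1}{13} \cdot 36\right) - 493 = \left(30 + \frac{36}{13}\right) - 493 = \frac{426}{13} - 493 = - \frac{5983}{13} \approx -460.23$)
$k^{2} = \left(- \frac{5983}{13}\right)^{2} = \frac{35796289}{169}$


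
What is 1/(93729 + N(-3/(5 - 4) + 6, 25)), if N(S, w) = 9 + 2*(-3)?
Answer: 1/93732 ≈ 1.0669e-5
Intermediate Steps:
N(S, w) = 3 (N(S, w) = 9 - 6 = 3)
1/(93729 + N(-3/(5 - 4) + 6, 25)) = 1/(93729 + 3) = 1/93732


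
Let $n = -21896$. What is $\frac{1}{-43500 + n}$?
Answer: $- \frac{1}{65396} \approx -1.5291 \cdot 10^{-5}$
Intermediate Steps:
$\frac{1}{-43500 + n} = \frac{1}{-43500 - 21896} = \frac{1}{-65396} = - \frac{1}{65396}$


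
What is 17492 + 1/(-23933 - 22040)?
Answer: 804159715/45973 ≈ 17492.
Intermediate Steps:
17492 + 1/(-23933 - 22040) = 17492 + 1/(-45973) = 17492 - 1/45973 = 804159715/45973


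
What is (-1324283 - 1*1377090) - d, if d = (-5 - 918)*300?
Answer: -2424473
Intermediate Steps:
d = -276900 (d = -923*300 = -276900)
(-1324283 - 1*1377090) - d = (-1324283 - 1*1377090) - 1*(-276900) = (-1324283 - 1377090) + 276900 = -2701373 + 276900 = -2424473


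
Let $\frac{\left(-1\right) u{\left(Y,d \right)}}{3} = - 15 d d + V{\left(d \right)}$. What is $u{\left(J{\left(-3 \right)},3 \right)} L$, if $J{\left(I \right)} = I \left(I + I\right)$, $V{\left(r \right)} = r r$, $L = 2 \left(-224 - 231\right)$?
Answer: $-343980$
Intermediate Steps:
$L = -910$ ($L = 2 \left(-224 - 231\right) = 2 \left(-455\right) = -910$)
$V{\left(r \right)} = r^{2}$
$J{\left(I \right)} = 2 I^{2}$ ($J{\left(I \right)} = I 2 I = 2 I^{2}$)
$u{\left(Y,d \right)} = 42 d^{2}$ ($u{\left(Y,d \right)} = - 3 \left(- 15 d d + d^{2}\right) = - 3 \left(- 15 d^{2} + d^{2}\right) = - 3 \left(- 14 d^{2}\right) = 42 d^{2}$)
$u{\left(J{\left(-3 \right)},3 \right)} L = 42 \cdot 3^{2} \left(-910\right) = 42 \cdot 9 \left(-910\right) = 378 \left(-910\right) = -343980$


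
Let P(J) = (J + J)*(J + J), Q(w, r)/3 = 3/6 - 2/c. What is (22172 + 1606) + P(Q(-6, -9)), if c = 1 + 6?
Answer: 1165203/49 ≈ 23780.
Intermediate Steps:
c = 7
Q(w, r) = 9/14 (Q(w, r) = 3*(3/6 - 2/7) = 3*(3*(⅙) - 2*⅐) = 3*(½ - 2/7) = 3*(3/14) = 9/14)
P(J) = 4*J² (P(J) = (2*J)*(2*J) = 4*J²)
(22172 + 1606) + P(Q(-6, -9)) = (22172 + 1606) + 4*(9/14)² = 23778 + 4*(81/196) = 23778 + 81/49 = 1165203/49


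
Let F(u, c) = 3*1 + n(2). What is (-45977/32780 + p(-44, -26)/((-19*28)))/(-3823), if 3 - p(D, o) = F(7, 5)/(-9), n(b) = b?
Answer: 55296709/150005574180 ≈ 0.00036863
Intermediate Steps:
F(u, c) = 5 (F(u, c) = 3*1 + 2 = 3 + 2 = 5)
p(D, o) = 32/9 (p(D, o) = 3 - 5/(-9) = 3 - 5*(-1)/9 = 3 - 1*(-5/9) = 3 + 5/9 = 32/9)
(-45977/32780 + p(-44, -26)/((-19*28)))/(-3823) = (-45977/32780 + 32/(9*((-19*28))))/(-3823) = (-45977*1/32780 + (32/9)/(-532))*(-1/3823) = (-45977/32780 + (32/9)*(-1/532))*(-1/3823) = (-45977/32780 - 8/1197)*(-1/3823) = -55296709/39237660*(-1/3823) = 55296709/150005574180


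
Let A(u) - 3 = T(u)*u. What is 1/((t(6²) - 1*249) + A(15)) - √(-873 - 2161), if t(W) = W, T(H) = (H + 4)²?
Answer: 1/5205 - I*√3034 ≈ 0.00019212 - 55.082*I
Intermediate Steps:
T(H) = (4 + H)²
A(u) = 3 + u*(4 + u)² (A(u) = 3 + (4 + u)²*u = 3 + u*(4 + u)²)
1/((t(6²) - 1*249) + A(15)) - √(-873 - 2161) = 1/((6² - 1*249) + (3 + 15*(4 + 15)²)) - √(-873 - 2161) = 1/((36 - 249) + (3 + 15*19²)) - √(-3034) = 1/(-213 + (3 + 15*361)) - I*√3034 = 1/(-213 + (3 + 5415)) - I*√3034 = 1/(-213 + 5418) - I*√3034 = 1/5205 - I*√3034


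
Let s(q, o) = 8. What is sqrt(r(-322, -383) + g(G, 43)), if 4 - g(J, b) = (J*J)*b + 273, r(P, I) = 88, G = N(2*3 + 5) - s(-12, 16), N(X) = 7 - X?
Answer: I*sqrt(6373) ≈ 79.831*I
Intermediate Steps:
G = -12 (G = (7 - (2*3 + 5)) - 1*8 = (7 - (6 + 5)) - 8 = (7 - 1*11) - 8 = (7 - 11) - 8 = -4 - 8 = -12)
g(J, b) = -269 - b*J**2 (g(J, b) = 4 - ((J*J)*b + 273) = 4 - (J**2*b + 273) = 4 - (b*J**2 + 273) = 4 - (273 + b*J**2) = 4 + (-273 - b*J**2) = -269 - b*J**2)
sqrt(r(-322, -383) + g(G, 43)) = sqrt(88 + (-269 - 1*43*(-12)**2)) = sqrt(88 + (-269 - 1*43*144)) = sqrt(88 + (-269 - 6192)) = sqrt(88 - 6461) = sqrt(-6373) = I*sqrt(6373)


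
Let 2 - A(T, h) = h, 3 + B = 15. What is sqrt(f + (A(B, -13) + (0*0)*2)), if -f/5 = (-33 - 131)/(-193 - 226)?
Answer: sqrt(2289835)/419 ≈ 3.6115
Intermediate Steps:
B = 12 (B = -3 + 15 = 12)
A(T, h) = 2 - h
f = -820/419 (f = -5*(-33 - 131)/(-193 - 226) = -(-820)/(-419) = -(-820)*(-1)/419 = -5*164/419 = -820/419 ≈ -1.9570)
sqrt(f + (A(B, -13) + (0*0)*2)) = sqrt(-820/419 + ((2 - 1*(-13)) + (0*0)*2)) = sqrt(-820/419 + ((2 + 13) + 0*2)) = sqrt(-820/419 + (15 + 0)) = sqrt(-820/419 + 15) = sqrt(5465/419) = sqrt(2289835)/419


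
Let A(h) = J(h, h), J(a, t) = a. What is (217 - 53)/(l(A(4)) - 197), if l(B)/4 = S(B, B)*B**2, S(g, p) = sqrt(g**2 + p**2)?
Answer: 32308/92263 + 41984*sqrt(2)/92263 ≈ 0.99371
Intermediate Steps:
A(h) = h
l(B) = 4*sqrt(2)*B**2*sqrt(B**2) (l(B) = 4*(sqrt(B**2 + B**2)*B**2) = 4*(sqrt(2*B**2)*B**2) = 4*((sqrt(2)*sqrt(B**2))*B**2) = 4*(sqrt(2)*B**2*sqrt(B**2)) = 4*sqrt(2)*B**2*sqrt(B**2))
(217 - 53)/(l(A(4)) - 197) = (217 - 53)/(4*sqrt(2)*4**2*sqrt(4**2) - 197) = 164/(4*sqrt(2)*16*sqrt(16) - 197) = 164/(4*sqrt(2)*16*4 - 197) = 164/(256*sqrt(2) - 197) = 164/(-197 + 256*sqrt(2))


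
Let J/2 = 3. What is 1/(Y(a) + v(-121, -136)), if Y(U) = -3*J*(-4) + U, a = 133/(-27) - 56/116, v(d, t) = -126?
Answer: -783/46517 ≈ -0.016833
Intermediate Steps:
J = 6 (J = 2*3 = 6)
a = -4235/783 (a = 133*(-1/27) - 56*1/116 = -133/27 - 14/29 = -4235/783 ≈ -5.4087)
Y(U) = 72 + U (Y(U) = -18*(-4) + U = -3*(-24) + U = 72 + U)
1/(Y(a) + v(-121, -136)) = 1/((72 - 4235/783) - 126) = 1/(52141/783 - 126) = 1/(-46517/783) = -783/46517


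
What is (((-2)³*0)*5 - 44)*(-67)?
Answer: 2948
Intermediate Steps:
(((-2)³*0)*5 - 44)*(-67) = (-8*0*5 - 44)*(-67) = (0*5 - 44)*(-67) = (0 - 44)*(-67) = -44*(-67) = 2948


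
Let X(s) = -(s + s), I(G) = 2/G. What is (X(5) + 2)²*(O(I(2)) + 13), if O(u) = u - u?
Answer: 832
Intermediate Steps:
X(s) = -2*s
O(u) = 0
(X(5) + 2)²*(O(I(2)) + 13) = (-2*5 + 2)²*(0 + 13) = (-10 + 2)²*13 = (-8)²*13 = 64*13 = 832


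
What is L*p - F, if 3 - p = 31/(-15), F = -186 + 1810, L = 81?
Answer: -6068/5 ≈ -1213.6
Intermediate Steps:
F = 1624
p = 76/15 (p = 3 - 31/(-15) = 3 - 31*(-1)/15 = 3 - 1*(-31/15) = 3 + 31/15 = 76/15 ≈ 5.0667)
L*p - F = 81*(76/15) - 1*1624 = 2052/5 - 1624 = -6068/5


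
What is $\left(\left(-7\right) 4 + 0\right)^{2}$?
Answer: $784$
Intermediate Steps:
$\left(\left(-7\right) 4 + 0\right)^{2} = \left(-28 + 0\right)^{2} = \left(-28\right)^{2} = 784$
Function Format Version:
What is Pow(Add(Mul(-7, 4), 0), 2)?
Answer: 784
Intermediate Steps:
Pow(Add(Mul(-7, 4), 0), 2) = Pow(Add(-28, 0), 2) = Pow(-28, 2) = 784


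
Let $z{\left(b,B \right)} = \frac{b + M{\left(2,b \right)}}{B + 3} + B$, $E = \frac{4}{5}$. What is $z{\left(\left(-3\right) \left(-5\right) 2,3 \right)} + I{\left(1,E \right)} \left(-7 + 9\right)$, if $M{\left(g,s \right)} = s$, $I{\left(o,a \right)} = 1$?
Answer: $15$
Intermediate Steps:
$E = \frac{4}{5}$ ($E = 4 \cdot \frac{1}{5} = \frac{4}{5} \approx 0.8$)
$z{\left(b,B \right)} = B + \frac{2 b}{3 + B}$ ($z{\left(b,B \right)} = \frac{b + b}{B + 3} + B = \frac{2 b}{3 + B} + B = B + \frac{2 b}{3 + B}$)
$z{\left(\left(-3\right) \left(-5\right) 2,3 \right)} + I{\left(1,E \right)} \left(-7 + 9\right) = \frac{3^{2} + 2 \left(-3\right) \left(-5\right) 2 + 3 \cdot 3}{3 + 3} + 1 \left(-7 + 9\right) = \frac{9 + 2 \cdot 15 \cdot 2 + 9}{6} + 1 \cdot 2 = \frac{9 + 2 \cdot 30 + 9}{6} + 2 = \frac{9 + 60 + 9}{6} + 2 = \frac{1}{6} \cdot 78 + 2 = 13 + 2 = 15$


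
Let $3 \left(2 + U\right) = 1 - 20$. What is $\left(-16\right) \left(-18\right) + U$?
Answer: $\frac{839}{3} \approx 279.67$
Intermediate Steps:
$U = - \frac{25}{3}$ ($U = -2 + \frac{1 - 20}{3} = -2 + \frac{1}{3} \left(-19\right) = -2 - \frac{19}{3} = - \frac{25}{3} \approx -8.3333$)
$\left(-16\right) \left(-18\right) + U = \left(-16\right) \left(-18\right) - \frac{25}{3} = 288 - \frac{25}{3} = \frac{839}{3}$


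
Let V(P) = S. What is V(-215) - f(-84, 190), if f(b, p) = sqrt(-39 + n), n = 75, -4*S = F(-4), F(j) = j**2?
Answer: -10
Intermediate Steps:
S = -4 (S = -1/4*(-4)**2 = -1/4*16 = -4)
V(P) = -4
f(b, p) = 6 (f(b, p) = sqrt(-39 + 75) = sqrt(36) = 6)
V(-215) - f(-84, 190) = -4 - 1*6 = -4 - 6 = -10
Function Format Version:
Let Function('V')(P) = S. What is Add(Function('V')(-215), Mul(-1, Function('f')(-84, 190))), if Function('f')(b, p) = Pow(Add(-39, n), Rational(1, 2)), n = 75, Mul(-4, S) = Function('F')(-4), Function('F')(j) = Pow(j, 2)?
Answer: -10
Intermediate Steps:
S = -4 (S = Mul(Rational(-1, 4), Pow(-4, 2)) = Mul(Rational(-1, 4), 16) = -4)
Function('V')(P) = -4
Function('f')(b, p) = 6 (Function('f')(b, p) = Pow(Add(-39, 75), Rational(1, 2)) = Pow(36, Rational(1, 2)) = 6)
Add(Function('V')(-215), Mul(-1, Function('f')(-84, 190))) = Add(-4, Mul(-1, 6)) = Add(-4, -6) = -10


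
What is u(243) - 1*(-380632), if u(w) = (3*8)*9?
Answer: 380848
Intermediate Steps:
u(w) = 216 (u(w) = 24*9 = 216)
u(243) - 1*(-380632) = 216 - 1*(-380632) = 216 + 380632 = 380848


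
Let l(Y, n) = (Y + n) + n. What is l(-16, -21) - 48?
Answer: -106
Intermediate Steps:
l(Y, n) = Y + 2*n
l(-16, -21) - 48 = (-16 + 2*(-21)) - 48 = (-16 - 42) - 48 = -58 - 48 = -106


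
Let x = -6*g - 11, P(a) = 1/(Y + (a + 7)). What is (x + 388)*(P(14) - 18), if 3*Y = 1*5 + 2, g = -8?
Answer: -106845/14 ≈ -7631.8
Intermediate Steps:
Y = 7/3 (Y = (1*5 + 2)/3 = (5 + 2)/3 = (⅓)*7 = 7/3 ≈ 2.3333)
P(a) = 1/(28/3 + a) (P(a) = 1/(7/3 + (a + 7)) = 1/(7/3 + (7 + a)) = 1/(28/3 + a))
x = 37 (x = -6*(-8) - 11 = 48 - 11 = 37)
(x + 388)*(P(14) - 18) = (37 + 388)*(3/(28 + 3*14) - 18) = 425*(3/(28 + 42) - 18) = 425*(3/70 - 18) = 425*(-1257/70) = -106845/14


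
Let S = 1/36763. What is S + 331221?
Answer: 12176677624/36763 ≈ 3.3122e+5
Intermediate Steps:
S = 1/36763 ≈ 2.7201e-5
S + 331221 = 1/36763 + 331221 = 12176677624/36763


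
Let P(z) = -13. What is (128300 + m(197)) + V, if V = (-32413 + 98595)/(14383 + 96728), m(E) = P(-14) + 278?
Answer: 14285051897/111111 ≈ 1.2857e+5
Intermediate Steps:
m(E) = 265 (m(E) = -13 + 278 = 265)
V = 66182/111111 ≈ 0.59564
(128300 + m(197)) + V = (128300 + 265) + 66182/111111 = 128565 + 66182/111111 = 14285051897/111111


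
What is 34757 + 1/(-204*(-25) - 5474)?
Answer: 12999117/374 ≈ 34757.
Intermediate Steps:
34757 + 1/(-204*(-25) - 5474) = 34757 + 1/(5100 - 5474) = 34757 + 1/(-374) = 34757 - 1/374 = 12999117/374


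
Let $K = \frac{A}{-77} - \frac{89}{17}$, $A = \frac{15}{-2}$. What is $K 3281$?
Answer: $- \frac{2596043}{154} \approx -16857.0$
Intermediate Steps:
$A = - \frac{15}{2}$ ($A = 15 \left(- \frac{1}{2}\right) = - \frac{15}{2} \approx -7.5$)
$K = - \frac{13451}{2618}$ ($K = - \frac{15}{2 \left(-77\right)} - \frac{89}{17} = \left(- \frac{15}{2}\right) \left(- \frac{1}{77}\right) - \frac{89}{17} = \frac{15}{154} - \frac{89}{17} = - \frac{13451}{2618} \approx -5.1379$)
$K 3281 = \left(- \frac{13451}{2618}\right) 3281 = - \frac{2596043}{154}$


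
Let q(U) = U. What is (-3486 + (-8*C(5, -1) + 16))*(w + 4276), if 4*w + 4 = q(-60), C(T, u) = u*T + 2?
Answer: -14679960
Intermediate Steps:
C(T, u) = 2 + T*u (C(T, u) = T*u + 2 = 2 + T*u)
w = -16 (w = -1 + (1/4)*(-60) = -1 - 15 = -16)
(-3486 + (-8*C(5, -1) + 16))*(w + 4276) = (-3486 + (-8*(2 + 5*(-1)) + 16))*(-16 + 4276) = (-3486 + (-8*(2 - 5) + 16))*4260 = (-3486 + (-8*(-3) + 16))*4260 = (-3486 + (24 + 16))*4260 = (-3486 + 40)*4260 = -3446*4260 = -14679960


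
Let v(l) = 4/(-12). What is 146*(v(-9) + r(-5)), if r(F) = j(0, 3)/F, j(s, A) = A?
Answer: -2044/15 ≈ -136.27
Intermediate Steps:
v(l) = -⅓ (v(l) = 4*(-1/12) = -⅓)
r(F) = 3/F
146*(v(-9) + r(-5)) = 146*(-⅓ + 3/(-5)) = 146*(-⅓ + 3*(-⅕)) = 146*(-⅓ - ⅗) = 146*(-14/15) = -2044/15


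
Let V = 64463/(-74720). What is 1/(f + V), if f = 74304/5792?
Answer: 13524320/161832037 ≈ 0.083570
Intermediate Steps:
f = 2322/181 (f = 74304*(1/5792) = 2322/181 ≈ 12.829)
V = -64463/74720 (V = 64463*(-1/74720) = -64463/74720 ≈ -0.86273)
1/(f + V) = 1/(2322/181 - 64463/74720) = 1/(161832037/13524320) = 13524320/161832037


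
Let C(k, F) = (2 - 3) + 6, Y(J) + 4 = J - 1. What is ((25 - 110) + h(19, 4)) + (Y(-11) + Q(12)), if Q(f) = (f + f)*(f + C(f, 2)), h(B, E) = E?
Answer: 311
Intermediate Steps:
Y(J) = -5 + J (Y(J) = -4 + (J - 1) = -4 + (-1 + J) = -5 + J)
C(k, F) = 5 (C(k, F) = -1 + 6 = 5)
Q(f) = 2*f*(5 + f) (Q(f) = (f + f)*(f + 5) = (2*f)*(5 + f) = 2*f*(5 + f))
((25 - 110) + h(19, 4)) + (Y(-11) + Q(12)) = ((25 - 110) + 4) + ((-5 - 11) + 2*12*(5 + 12)) = (-85 + 4) + (-16 + 2*12*17) = -81 + (-16 + 408) = -81 + 392 = 311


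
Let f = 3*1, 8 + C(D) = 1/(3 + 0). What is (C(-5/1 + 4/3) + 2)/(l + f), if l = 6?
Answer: -17/27 ≈ -0.62963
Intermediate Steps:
C(D) = -23/3 (C(D) = -8 + 1/(3 + 0) = -8 + 1/3 = -8 + ⅓ = -23/3)
f = 3
(C(-5/1 + 4/3) + 2)/(l + f) = (-23/3 + 2)/(6 + 3) = -17/3/9 = -17/3*⅑ = -17/27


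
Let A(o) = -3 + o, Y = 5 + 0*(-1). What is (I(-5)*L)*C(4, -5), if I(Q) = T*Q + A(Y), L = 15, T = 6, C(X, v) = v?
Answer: 2100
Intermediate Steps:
Y = 5 (Y = 5 + 0 = 5)
I(Q) = 2 + 6*Q (I(Q) = 6*Q + (-3 + 5) = 6*Q + 2 = 2 + 6*Q)
(I(-5)*L)*C(4, -5) = ((2 + 6*(-5))*15)*(-5) = ((2 - 30)*15)*(-5) = -28*15*(-5) = -420*(-5) = 2100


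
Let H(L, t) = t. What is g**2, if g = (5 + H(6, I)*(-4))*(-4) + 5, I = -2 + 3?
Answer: 1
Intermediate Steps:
I = 1
g = 1 (g = (5 + 1*(-4))*(-4) + 5 = (5 - 4)*(-4) + 5 = 1*(-4) + 5 = -4 + 5 = 1)
g**2 = 1**2 = 1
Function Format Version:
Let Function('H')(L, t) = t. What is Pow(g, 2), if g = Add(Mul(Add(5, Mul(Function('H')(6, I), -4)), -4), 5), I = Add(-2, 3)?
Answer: 1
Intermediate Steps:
I = 1
g = 1 (g = Add(Mul(Add(5, Mul(1, -4)), -4), 5) = Add(Mul(Add(5, -4), -4), 5) = Add(Mul(1, -4), 5) = Add(-4, 5) = 1)
Pow(g, 2) = Pow(1, 2) = 1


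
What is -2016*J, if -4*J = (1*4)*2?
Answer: 4032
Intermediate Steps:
J = -2 (J = -1*4*2/4 = -2 ≈ -2.0000)
-2016*J = -2016*(-2) = 4032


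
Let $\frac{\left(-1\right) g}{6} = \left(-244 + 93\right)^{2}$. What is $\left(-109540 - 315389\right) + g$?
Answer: $-561735$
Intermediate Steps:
$g = -136806$ ($g = - 6 \left(-244 + 93\right)^{2} = - 6 \left(-151\right)^{2} = \left(-6\right) 22801 = -136806$)
$\left(-109540 - 315389\right) + g = \left(-109540 - 315389\right) - 136806 = -424929 - 136806 = -561735$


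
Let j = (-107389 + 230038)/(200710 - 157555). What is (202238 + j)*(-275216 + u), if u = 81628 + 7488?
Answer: -108281708573860/2877 ≈ -3.7637e+10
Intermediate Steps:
j = 40883/14385 (j = 122649/43155 = 122649*(1/43155) = 40883/14385 ≈ 2.8421)
u = 89116
(202238 + j)*(-275216 + u) = (202238 + 40883/14385)*(-275216 + 89116) = (2909234513/14385)*(-186100) = -108281708573860/2877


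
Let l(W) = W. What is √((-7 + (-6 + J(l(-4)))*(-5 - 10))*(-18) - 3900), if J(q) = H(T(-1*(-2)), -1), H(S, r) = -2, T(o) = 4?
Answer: I*√5934 ≈ 77.032*I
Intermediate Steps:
J(q) = -2
√((-7 + (-6 + J(l(-4)))*(-5 - 10))*(-18) - 3900) = √((-7 + (-6 - 2)*(-5 - 10))*(-18) - 3900) = √((-7 - 8*(-15))*(-18) - 3900) = √((-7 + 120)*(-18) - 3900) = √(113*(-18) - 3900) = √(-2034 - 3900) = √(-5934) = I*√5934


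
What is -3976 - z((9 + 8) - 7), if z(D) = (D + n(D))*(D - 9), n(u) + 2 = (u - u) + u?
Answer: -3994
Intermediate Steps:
n(u) = -2 + u (n(u) = -2 + ((u - u) + u) = -2 + (0 + u) = -2 + u)
z(D) = (-9 + D)*(-2 + 2*D) (z(D) = (D + (-2 + D))*(D - 9) = (-2 + 2*D)*(-9 + D) = (-9 + D)*(-2 + 2*D))
-3976 - z((9 + 8) - 7) = -3976 - (18 - 20*((9 + 8) - 7) + 2*((9 + 8) - 7)**2) = -3976 - (18 - 20*(17 - 7) + 2*(17 - 7)**2) = -3976 - (18 - 20*10 + 2*10**2) = -3976 - (18 - 200 + 2*100) = -3976 - (18 - 200 + 200) = -3976 - 1*18 = -3976 - 18 = -3994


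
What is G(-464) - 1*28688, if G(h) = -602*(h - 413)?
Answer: 499266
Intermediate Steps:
G(h) = 248626 - 602*h (G(h) = -602*(-413 + h) = 248626 - 602*h)
G(-464) - 1*28688 = (248626 - 602*(-464)) - 1*28688 = (248626 + 279328) - 28688 = 527954 - 28688 = 499266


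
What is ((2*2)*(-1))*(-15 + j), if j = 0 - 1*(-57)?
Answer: -168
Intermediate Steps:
j = 57 (j = 0 + 57 = 57)
((2*2)*(-1))*(-15 + j) = ((2*2)*(-1))*(-15 + 57) = (4*(-1))*42 = -4*42 = -168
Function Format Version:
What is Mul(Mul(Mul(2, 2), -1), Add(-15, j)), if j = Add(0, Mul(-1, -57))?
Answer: -168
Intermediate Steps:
j = 57 (j = Add(0, 57) = 57)
Mul(Mul(Mul(2, 2), -1), Add(-15, j)) = Mul(Mul(Mul(2, 2), -1), Add(-15, 57)) = Mul(Mul(4, -1), 42) = Mul(-4, 42) = -168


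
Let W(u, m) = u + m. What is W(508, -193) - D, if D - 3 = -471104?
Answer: 471416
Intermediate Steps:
D = -471101 (D = 3 - 471104 = -471101)
W(u, m) = m + u
W(508, -193) - D = (-193 + 508) - 1*(-471101) = 315 + 471101 = 471416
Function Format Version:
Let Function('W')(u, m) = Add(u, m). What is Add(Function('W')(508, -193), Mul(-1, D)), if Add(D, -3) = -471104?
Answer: 471416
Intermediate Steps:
D = -471101 (D = Add(3, -471104) = -471101)
Function('W')(u, m) = Add(m, u)
Add(Function('W')(508, -193), Mul(-1, D)) = Add(Add(-193, 508), Mul(-1, -471101)) = Add(315, 471101) = 471416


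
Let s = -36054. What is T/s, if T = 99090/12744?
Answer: -1835/8508744 ≈ -0.00021566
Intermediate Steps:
T = 1835/236 (T = 99090*(1/12744) = 1835/236 ≈ 7.7754)
T/s = (1835/236)/(-36054) = (1835/236)*(-1/36054) = -1835/8508744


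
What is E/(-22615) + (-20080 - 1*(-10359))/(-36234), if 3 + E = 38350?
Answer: -1169624783/819431910 ≈ -1.4274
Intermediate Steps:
E = 38347 (E = -3 + 38350 = 38347)
E/(-22615) + (-20080 - 1*(-10359))/(-36234) = 38347/(-22615) + (-20080 - 1*(-10359))/(-36234) = 38347*(-1/22615) + (-20080 + 10359)*(-1/36234) = -38347/22615 - 9721*(-1/36234) = -38347/22615 + 9721/36234 = -1169624783/819431910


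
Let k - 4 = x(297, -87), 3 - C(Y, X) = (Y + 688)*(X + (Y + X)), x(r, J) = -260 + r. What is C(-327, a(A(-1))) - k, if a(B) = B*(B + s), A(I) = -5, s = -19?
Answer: 31369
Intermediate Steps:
a(B) = B*(-19 + B) (a(B) = B*(B - 19) = B*(-19 + B))
C(Y, X) = 3 - (688 + Y)*(Y + 2*X) (C(Y, X) = 3 - (Y + 688)*(X + (Y + X)) = 3 - (688 + Y)*(X + (X + Y)) = 3 - (688 + Y)*(Y + 2*X))
k = 41 (k = 4 + (-260 + 297) = 4 + 37 = 41)
C(-327, a(A(-1))) - k = (3 - 1*(-327)**2 - (-6880)*(-19 - 5) - 688*(-327) - 2*(-5*(-19 - 5))*(-327)) - 1*41 = (3 - 1*106929 - (-6880)*(-24) + 224976 - 2*(-5*(-24))*(-327)) - 41 = (3 - 106929 - 1376*120 + 224976 - 2*120*(-327)) - 41 = (3 - 106929 - 165120 + 224976 + 78480) - 41 = 31410 - 41 = 31369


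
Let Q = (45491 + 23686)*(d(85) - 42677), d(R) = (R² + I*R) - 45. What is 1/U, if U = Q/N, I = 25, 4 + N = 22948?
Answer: -1912/192381237 ≈ -9.9386e-6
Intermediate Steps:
N = 22944 (N = -4 + 22948 = 22944)
d(R) = -45 + R² + 25*R (d(R) = (R² + 25*R) - 45 = -45 + R² + 25*R)
Q = -2308574844 (Q = (45491 + 23686)*((-45 + 85² + 25*85) - 42677) = 69177*((-45 + 7225 + 2125) - 42677) = 69177*(9305 - 42677) = 69177*(-33372) = -2308574844)
U = -192381237/1912 (U = -2308574844/22944 = -2308574844*1/22944 = -192381237/1912 ≈ -1.0062e+5)
1/U = 1/(-192381237/1912) = -1912/192381237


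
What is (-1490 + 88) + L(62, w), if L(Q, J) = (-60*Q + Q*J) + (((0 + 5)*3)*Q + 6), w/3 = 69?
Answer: 8648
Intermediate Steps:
w = 207 (w = 3*69 = 207)
L(Q, J) = 6 - 45*Q + J*Q (L(Q, J) = (-60*Q + J*Q) + ((5*3)*Q + 6) = (-60*Q + J*Q) + (15*Q + 6) = (-60*Q + J*Q) + (6 + 15*Q) = 6 - 45*Q + J*Q)
(-1490 + 88) + L(62, w) = (-1490 + 88) + (6 - 45*62 + 207*62) = -1402 + (6 - 2790 + 12834) = -1402 + 10050 = 8648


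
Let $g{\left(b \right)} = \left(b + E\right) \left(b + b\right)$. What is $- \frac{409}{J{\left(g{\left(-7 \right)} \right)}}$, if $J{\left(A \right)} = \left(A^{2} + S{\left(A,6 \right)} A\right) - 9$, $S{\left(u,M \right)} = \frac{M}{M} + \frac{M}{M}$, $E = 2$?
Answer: $- \frac{409}{5031} \approx -0.081296$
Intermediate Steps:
$S{\left(u,M \right)} = 2$ ($S{\left(u,M \right)} = 1 + 1 = 2$)
$g{\left(b \right)} = 2 b \left(2 + b\right)$ ($g{\left(b \right)} = \left(b + 2\right) \left(b + b\right) = \left(2 + b\right) 2 b = 2 b \left(2 + b\right)$)
$J{\left(A \right)} = -9 + A^{2} + 2 A$ ($J{\left(A \right)} = \left(A^{2} + 2 A\right) - 9 = -9 + A^{2} + 2 A$)
$- \frac{409}{J{\left(g{\left(-7 \right)} \right)}} = - \frac{409}{-9 + \left(2 \left(-7\right) \left(2 - 7\right)\right)^{2} + 2 \cdot 2 \left(-7\right) \left(2 - 7\right)} = - \frac{409}{-9 + \left(2 \left(-7\right) \left(-5\right)\right)^{2} + 2 \cdot 2 \left(-7\right) \left(-5\right)} = - \frac{409}{-9 + 70^{2} + 2 \cdot 70} = - \frac{409}{-9 + 4900 + 140} = - \frac{409}{5031}$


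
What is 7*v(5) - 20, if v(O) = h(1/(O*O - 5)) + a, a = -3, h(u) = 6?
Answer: 1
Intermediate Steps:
v(O) = 3 (v(O) = 6 - 3 = 3)
7*v(5) - 20 = 7*3 - 20 = 21 - 20 = 1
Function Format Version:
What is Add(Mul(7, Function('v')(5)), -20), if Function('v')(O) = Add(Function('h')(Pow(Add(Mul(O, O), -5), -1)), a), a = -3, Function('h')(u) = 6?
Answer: 1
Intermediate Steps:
Function('v')(O) = 3 (Function('v')(O) = Add(6, -3) = 3)
Add(Mul(7, Function('v')(5)), -20) = Add(Mul(7, 3), -20) = Add(21, -20) = 1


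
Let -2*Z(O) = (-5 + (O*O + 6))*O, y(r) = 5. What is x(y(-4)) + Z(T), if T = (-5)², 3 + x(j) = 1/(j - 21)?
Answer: -125249/16 ≈ -7828.1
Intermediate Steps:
x(j) = -3 + 1/(-21 + j) (x(j) = -3 + 1/(j - 21) = -3 + 1/(-21 + j))
T = 25
Z(O) = -O*(1 + O²)/2 (Z(O) = -(-5 + (O*O + 6))*O/2 = -(-5 + (O² + 6))*O/2 = -(-5 + (6 + O²))*O/2 = -(1 + O²)*O/2 = -O*(1 + O²)/2)
x(y(-4)) + Z(T) = (64 - 3*5)/(-21 + 5) - ½*25*(1 + 25²) = (64 - 15)/(-16) - ½*25*(1 + 625) = -1/16*49 - ½*25*626 = -49/16 - 7825 = -125249/16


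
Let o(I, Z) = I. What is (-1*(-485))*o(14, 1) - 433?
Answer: 6357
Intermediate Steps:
(-1*(-485))*o(14, 1) - 433 = -1*(-485)*14 - 433 = 485*14 - 433 = 6790 - 433 = 6357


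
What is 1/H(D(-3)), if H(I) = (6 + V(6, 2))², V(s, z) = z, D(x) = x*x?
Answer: 1/64 ≈ 0.015625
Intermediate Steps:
D(x) = x²
H(I) = 64 (H(I) = (6 + 2)² = 8² = 64)
1/H(D(-3)) = 1/64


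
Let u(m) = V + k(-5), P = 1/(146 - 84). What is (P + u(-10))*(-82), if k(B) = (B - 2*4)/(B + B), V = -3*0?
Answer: -16728/155 ≈ -107.92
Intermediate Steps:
P = 1/62 ≈ 0.016129
V = 0
k(B) = (-8 + B)/(2*B) (k(B) = (B - 8)/((2*B)) = (-8 + B)*(1/(2*B)) = (-8 + B)/(2*B))
u(m) = 13/10 (u(m) = 0 + (1/2)*(-8 - 5)/(-5) = 0 + (1/2)*(-1/5)*(-13) = 0 + 13/10 = 13/10)
(P + u(-10))*(-82) = (1/62 + 13/10)*(-82) = (204/155)*(-82) = -16728/155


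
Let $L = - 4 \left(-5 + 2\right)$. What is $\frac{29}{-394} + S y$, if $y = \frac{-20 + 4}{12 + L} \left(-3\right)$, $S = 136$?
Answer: $\frac{107139}{394} \approx 271.93$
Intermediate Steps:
$L = 12$ ($L = \left(-4\right) \left(-3\right) = 12$)
$y = 2$ ($y = \frac{-20 + 4}{12 + 12} \left(-3\right) = - \frac{16}{24} \left(-3\right) = \left(-16\right) \frac{1}{24} \left(-3\right) = \left(- \frac{2}{3}\right) \left(-3\right) = 2$)
$\frac{29}{-394} + S y = \frac{29}{-394} + 136 \cdot 2 = 29 \left(- \frac{1}{394}\right) + 272 = - \frac{29}{394} + 272 = \frac{107139}{394}$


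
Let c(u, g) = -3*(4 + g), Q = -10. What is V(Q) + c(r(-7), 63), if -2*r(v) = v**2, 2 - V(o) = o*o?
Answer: -299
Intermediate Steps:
V(o) = 2 - o**2 (V(o) = 2 - o*o = 2 - o**2)
r(v) = -v**2/2
c(u, g) = -12 - 3*g
V(Q) + c(r(-7), 63) = (2 - 1*(-10)**2) + (-12 - 3*63) = (2 - 1*100) + (-12 - 189) = (2 - 100) - 201 = -98 - 201 = -299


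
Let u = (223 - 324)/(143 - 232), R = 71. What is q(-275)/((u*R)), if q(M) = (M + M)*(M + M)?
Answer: 26922500/7171 ≈ 3754.4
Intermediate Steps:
u = 101/89 (u = -101/(-89) = -101*(-1/89) = 101/89 ≈ 1.1348)
q(M) = 4*M² (q(M) = (2*M)*(2*M) = 4*M²)
q(-275)/((u*R)) = (4*(-275)²)/(((101/89)*71)) = (4*75625)/(7171/89) = 302500*(89/7171) = 26922500/7171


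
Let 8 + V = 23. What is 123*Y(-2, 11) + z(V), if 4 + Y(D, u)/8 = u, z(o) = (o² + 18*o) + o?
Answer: 7398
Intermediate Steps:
V = 15 (V = -8 + 23 = 15)
z(o) = o² + 19*o
Y(D, u) = -32 + 8*u
123*Y(-2, 11) + z(V) = 123*(-32 + 8*11) + 15*(19 + 15) = 123*(-32 + 88) + 15*34 = 123*56 + 510 = 6888 + 510 = 7398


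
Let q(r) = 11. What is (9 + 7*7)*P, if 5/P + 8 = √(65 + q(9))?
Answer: 580/3 + 145*√19/3 ≈ 404.01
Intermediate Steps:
P = 5/(-8 + 2*√19) (P = 5/(-8 + √(65 + 11)) = 5/(-8 + √76) = 5/(-8 + 2*√19) ≈ 6.9658)
(9 + 7*7)*P = (9 + 7*7)*(10/3 + 5*√19/6) = (9 + 49)*(10/3 + 5*√19/6) = 58*(10/3 + 5*√19/6) = 580/3 + 145*√19/3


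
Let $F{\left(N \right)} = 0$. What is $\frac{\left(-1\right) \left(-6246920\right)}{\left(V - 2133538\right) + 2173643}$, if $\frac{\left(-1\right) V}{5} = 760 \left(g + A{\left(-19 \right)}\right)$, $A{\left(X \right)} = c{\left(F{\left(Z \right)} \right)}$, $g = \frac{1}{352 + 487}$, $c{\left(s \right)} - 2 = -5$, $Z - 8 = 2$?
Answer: $\frac{1048233176}{8641779} \approx 121.3$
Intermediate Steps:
$Z = 10$ ($Z = 8 + 2 = 10$)
$c{\left(s \right)} = -3$ ($c{\left(s \right)} = 2 - 5 = -3$)
$g = \frac{1}{839} \approx 0.0011919$
$A{\left(X \right)} = -3$
$V = \frac{9560800}{839}$ ($V = - 5 \cdot 760 \left(\frac{1}{839} - 3\right) = - 5 \cdot 760 \left(- \frac{2516}{839}\right) = \left(-5\right) \left(- \frac{1912160}{839}\right) = \frac{9560800}{839} \approx 11395.0$)
$\frac{\left(-1\right) \left(-6246920\right)}{\left(V - 2133538\right) + 2173643} = \frac{\left(-1\right) \left(-6246920\right)}{\left(\frac{9560800}{839} - 2133538\right) + 2173643} = \frac{6246920}{- \frac{1780477582}{839} + 2173643} = \frac{6246920}{\frac{43208895}{839}} = 6246920 \cdot \frac{839}{43208895} = \frac{1048233176}{8641779}$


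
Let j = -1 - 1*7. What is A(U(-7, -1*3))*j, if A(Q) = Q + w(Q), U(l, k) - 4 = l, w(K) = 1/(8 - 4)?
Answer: 22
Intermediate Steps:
w(K) = 1/4
U(l, k) = 4 + l
A(Q) = 1/4 + Q (A(Q) = Q + 1/4 = 1/4 + Q)
j = -8 (j = -1 - 7 = -8)
A(U(-7, -1*3))*j = (1/4 + (4 - 7))*(-8) = (1/4 - 3)*(-8) = -11/4*(-8) = 22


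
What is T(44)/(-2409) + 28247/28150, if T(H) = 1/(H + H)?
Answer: 2994054937/2983787400 ≈ 1.0034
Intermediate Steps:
T(H) = 1/(2*H)
T(44)/(-2409) + 28247/28150 = ((½)/44)/(-2409) + 28247/28150 = ((½)*(1/44))*(-1/2409) + 28247*(1/28150) = (1/88)*(-1/2409) + 28247/28150 = -1/211992 + 28247/28150 = 2994054937/2983787400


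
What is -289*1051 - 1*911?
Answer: -304650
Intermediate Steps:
-289*1051 - 1*911 = -303739 - 911 = -304650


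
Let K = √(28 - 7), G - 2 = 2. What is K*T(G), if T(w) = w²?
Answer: 16*√21 ≈ 73.321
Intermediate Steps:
G = 4 (G = 2 + 2 = 4)
K = √21 ≈ 4.5826
K*T(G) = √21*4² = √21*16 = 16*√21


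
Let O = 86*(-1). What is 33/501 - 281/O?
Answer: 47873/14362 ≈ 3.3333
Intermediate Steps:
O = -86
33/501 - 281/O = 33/501 - 281/(-86) = 33*(1/501) - 281*(-1/86) = 11/167 + 281/86 = 47873/14362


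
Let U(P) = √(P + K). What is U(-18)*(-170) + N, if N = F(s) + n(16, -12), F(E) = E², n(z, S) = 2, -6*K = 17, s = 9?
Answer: 83 - 425*I*√30/3 ≈ 83.0 - 775.94*I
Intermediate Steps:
K = -17/6 (K = -⅙*17 = -17/6 ≈ -2.8333)
U(P) = √(-17/6 + P) (U(P) = √(P - 17/6) = √(-17/6 + P))
N = 83 (N = 9² + 2 = 81 + 2 = 83)
U(-18)*(-170) + N = (√(-102 + 36*(-18))/6)*(-170) + 83 = (√(-102 - 648)/6)*(-170) + 83 = (√(-750)/6)*(-170) + 83 = ((5*I*√30)/6)*(-170) + 83 = (5*I*√30/6)*(-170) + 83 = -425*I*√30/3 + 83 = 83 - 425*I*√30/3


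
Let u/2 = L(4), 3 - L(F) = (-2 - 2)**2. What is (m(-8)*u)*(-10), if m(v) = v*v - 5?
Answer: 15340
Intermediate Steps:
L(F) = -13 (L(F) = 3 - (-2 - 2)**2 = 3 - 1*(-4)**2 = 3 - 1*16 = 3 - 16 = -13)
m(v) = -5 + v**2 (m(v) = v**2 - 5 = -5 + v**2)
u = -26 (u = 2*(-13) = -26)
(m(-8)*u)*(-10) = ((-5 + (-8)**2)*(-26))*(-10) = ((-5 + 64)*(-26))*(-10) = (59*(-26))*(-10) = -1534*(-10) = 15340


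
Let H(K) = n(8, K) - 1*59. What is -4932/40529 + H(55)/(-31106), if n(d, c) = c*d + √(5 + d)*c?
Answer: -168856341/1260695074 - 55*√13/31106 ≈ -0.14031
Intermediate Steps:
n(d, c) = c*d + c*√(5 + d)
H(K) = -59 + K*(8 + √13) (H(K) = K*(8 + √(5 + 8)) - 1*59 = K*(8 + √13) - 59 = -59 + K*(8 + √13))
-4932/40529 + H(55)/(-31106) = -4932/40529 + (-59 + 55*(8 + √13))/(-31106) = -4932*1/40529 + (-59 + (440 + 55*√13))*(-1/31106) = -4932/40529 + (381 + 55*√13)*(-1/31106) = -4932/40529 + (-381/31106 - 55*√13/31106) = -168856341/1260695074 - 55*√13/31106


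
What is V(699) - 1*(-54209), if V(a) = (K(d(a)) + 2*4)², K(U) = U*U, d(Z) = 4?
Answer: 54785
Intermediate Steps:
K(U) = U²
V(a) = 576 (V(a) = (4² + 2*4)² = (16 + 8)² = 24² = 576)
V(699) - 1*(-54209) = 576 - 1*(-54209) = 576 + 54209 = 54785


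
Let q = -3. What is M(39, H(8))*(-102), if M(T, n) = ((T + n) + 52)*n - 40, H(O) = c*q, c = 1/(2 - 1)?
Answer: 31008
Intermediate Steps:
c = 1 (c = 1/1 = 1)
H(O) = -3 (H(O) = 1*(-3) = -3)
M(T, n) = -40 + n*(52 + T + n) (M(T, n) = (52 + T + n)*n - 40 = n*(52 + T + n) - 40 = -40 + n*(52 + T + n))
M(39, H(8))*(-102) = (-40 + (-3)**2 + 52*(-3) + 39*(-3))*(-102) = (-40 + 9 - 156 - 117)*(-102) = -304*(-102) = 31008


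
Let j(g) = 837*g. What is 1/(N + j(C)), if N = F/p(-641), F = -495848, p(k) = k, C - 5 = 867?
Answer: 641/468338672 ≈ 1.3687e-6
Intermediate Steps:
C = 872 (C = 5 + 867 = 872)
N = 495848/641 (N = -495848/(-641) = -495848*(-1/641) = 495848/641 ≈ 773.55)
1/(N + j(C)) = 1/(495848/641 + 837*872) = 1/(495848/641 + 729864) = 1/(468338672/641) = 641/468338672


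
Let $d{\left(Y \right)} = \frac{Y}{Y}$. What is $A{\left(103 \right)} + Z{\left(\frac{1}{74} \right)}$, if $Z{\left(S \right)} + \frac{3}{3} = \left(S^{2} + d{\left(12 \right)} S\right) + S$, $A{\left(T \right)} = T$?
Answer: $\frac{558701}{5476} \approx 102.03$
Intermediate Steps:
$d{\left(Y \right)} = 1$
$Z{\left(S \right)} = -1 + S^{2} + 2 S$ ($Z{\left(S \right)} = -1 + \left(\left(S^{2} + 1 S\right) + S\right) = -1 + \left(\left(S^{2} + S\right) + S\right) = -1 + \left(\left(S + S^{2}\right) + S\right) = -1 + \left(S^{2} + 2 S\right) = -1 + S^{2} + 2 S$)
$A{\left(103 \right)} + Z{\left(\frac{1}{74} \right)} = 103 + \left(-1 + \left(\frac{1}{74}\right)^{2} + \frac{2}{74}\right) = 103 + \left(-1 + \left(\frac{1}{74}\right)^{2} + 2 \cdot \frac{1}{74}\right) = 103 + \left(-1 + \frac{1}{5476} + \frac{1}{37}\right) = 103 - \frac{5327}{5476} = \frac{558701}{5476}$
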